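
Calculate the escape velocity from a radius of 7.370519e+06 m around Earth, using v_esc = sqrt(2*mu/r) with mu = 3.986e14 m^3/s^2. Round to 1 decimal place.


Step 1: 2*mu/r = 2 * 3.986e14 / 7.370519e+06 = 108160632.9215
Step 2: v_esc = sqrt(108160632.9215) = 10400.0 m/s

10400.0


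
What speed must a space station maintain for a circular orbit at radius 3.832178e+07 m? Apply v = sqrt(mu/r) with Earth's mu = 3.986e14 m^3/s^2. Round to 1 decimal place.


Step 1: mu / r = 3.986e14 / 3.832178e+07 = 10401395.7598
Step 2: v = sqrt(10401395.7598) = 3225.1 m/s

3225.1


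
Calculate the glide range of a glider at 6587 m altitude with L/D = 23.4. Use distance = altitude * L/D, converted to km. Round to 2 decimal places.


Step 1: Glide distance = altitude * L/D = 6587 * 23.4 = 154135.8 m
Step 2: Convert to km: 154135.8 / 1000 = 154.14 km

154.14


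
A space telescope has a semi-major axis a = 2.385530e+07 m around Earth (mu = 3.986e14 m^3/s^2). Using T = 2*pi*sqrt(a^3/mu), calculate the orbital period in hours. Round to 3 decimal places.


Step 1: a^3 / mu = 1.357546e+22 / 3.986e14 = 3.405786e+07
Step 2: sqrt(3.405786e+07) = 5835.9112 s
Step 3: T = 2*pi * 5835.9112 = 36668.11 s
Step 4: T in hours = 36668.11 / 3600 = 10.186 hours

10.186


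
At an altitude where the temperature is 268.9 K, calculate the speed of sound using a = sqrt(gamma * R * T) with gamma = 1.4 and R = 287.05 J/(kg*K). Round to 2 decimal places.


Step 1: gamma * R * T = 1.4 * 287.05 * 268.9 = 108062.843
Step 2: a = sqrt(108062.843) = 328.73 m/s

328.73


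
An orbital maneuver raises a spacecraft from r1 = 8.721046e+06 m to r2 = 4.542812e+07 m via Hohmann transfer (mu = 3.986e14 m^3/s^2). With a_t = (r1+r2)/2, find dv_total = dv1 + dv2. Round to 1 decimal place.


Step 1: Transfer semi-major axis a_t = (8.721046e+06 + 4.542812e+07) / 2 = 2.707458e+07 m
Step 2: v1 (circular at r1) = sqrt(mu/r1) = 6760.59 m/s
Step 3: v_t1 = sqrt(mu*(2/r1 - 1/a_t)) = 8757.21 m/s
Step 4: dv1 = |8757.21 - 6760.59| = 1996.63 m/s
Step 5: v2 (circular at r2) = 2962.14 m/s, v_t2 = 1681.16 m/s
Step 6: dv2 = |2962.14 - 1681.16| = 1280.98 m/s
Step 7: Total delta-v = 1996.63 + 1280.98 = 3277.6 m/s

3277.6


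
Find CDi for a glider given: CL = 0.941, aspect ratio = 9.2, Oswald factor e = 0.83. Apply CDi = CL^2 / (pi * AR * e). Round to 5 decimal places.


Step 1: CL^2 = 0.941^2 = 0.885481
Step 2: pi * AR * e = 3.14159 * 9.2 * 0.83 = 23.989202
Step 3: CDi = 0.885481 / 23.989202 = 0.03691

0.03691


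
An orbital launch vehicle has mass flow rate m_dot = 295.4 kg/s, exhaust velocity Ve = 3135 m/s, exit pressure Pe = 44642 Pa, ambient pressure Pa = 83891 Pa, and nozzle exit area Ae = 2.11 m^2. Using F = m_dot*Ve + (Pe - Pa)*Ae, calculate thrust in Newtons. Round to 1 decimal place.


Step 1: Momentum thrust = m_dot * Ve = 295.4 * 3135 = 926079.0 N
Step 2: Pressure thrust = (Pe - Pa) * Ae = (44642 - 83891) * 2.11 = -82815.39 N
Step 3: Total thrust F = 926079.0 + -82815.39 = 843263.6 N

843263.6


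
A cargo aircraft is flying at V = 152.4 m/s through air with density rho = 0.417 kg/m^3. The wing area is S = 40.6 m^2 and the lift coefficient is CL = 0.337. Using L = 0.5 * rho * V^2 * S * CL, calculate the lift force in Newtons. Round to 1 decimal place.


Step 1: Calculate dynamic pressure q = 0.5 * 0.417 * 152.4^2 = 0.5 * 0.417 * 23225.76 = 4842.571 Pa
Step 2: Multiply by wing area and lift coefficient: L = 4842.571 * 40.6 * 0.337
Step 3: L = 196608.381 * 0.337 = 66257.0 N

66257.0


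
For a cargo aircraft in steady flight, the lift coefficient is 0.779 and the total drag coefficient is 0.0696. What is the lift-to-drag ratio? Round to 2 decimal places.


Step 1: L/D = CL / CD = 0.779 / 0.0696
Step 2: L/D = 11.19

11.19


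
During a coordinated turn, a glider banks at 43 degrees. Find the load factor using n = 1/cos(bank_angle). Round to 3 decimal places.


Step 1: Convert 43 degrees to radians = 0.750492
Step 2: cos(43 deg) = 0.731354
Step 3: n = 1 / 0.731354 = 1.367

1.367


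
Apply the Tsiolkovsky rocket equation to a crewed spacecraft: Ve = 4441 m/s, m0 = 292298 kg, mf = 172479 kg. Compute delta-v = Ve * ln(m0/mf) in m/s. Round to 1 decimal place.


Step 1: Mass ratio m0/mf = 292298 / 172479 = 1.694687
Step 2: ln(1.694687) = 0.527498
Step 3: delta-v = 4441 * 0.527498 = 2342.6 m/s

2342.6


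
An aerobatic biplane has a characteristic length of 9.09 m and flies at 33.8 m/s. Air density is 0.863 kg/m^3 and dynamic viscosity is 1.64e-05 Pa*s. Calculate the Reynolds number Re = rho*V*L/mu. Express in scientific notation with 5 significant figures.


Step 1: Numerator = rho * V * L = 0.863 * 33.8 * 9.09 = 265.149846
Step 2: Re = 265.149846 / 1.64e-05
Step 3: Re = 1.6168e+07

1.6168e+07


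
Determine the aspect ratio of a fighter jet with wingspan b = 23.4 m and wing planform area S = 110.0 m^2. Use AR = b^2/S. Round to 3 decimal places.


Step 1: b^2 = 23.4^2 = 547.56
Step 2: AR = 547.56 / 110.0 = 4.978

4.978


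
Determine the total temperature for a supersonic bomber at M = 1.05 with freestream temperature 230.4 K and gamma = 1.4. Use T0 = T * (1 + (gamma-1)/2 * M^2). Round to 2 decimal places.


Step 1: (gamma-1)/2 = 0.2
Step 2: M^2 = 1.1025
Step 3: 1 + 0.2 * 1.1025 = 1.2205
Step 4: T0 = 230.4 * 1.2205 = 281.20 K

281.20


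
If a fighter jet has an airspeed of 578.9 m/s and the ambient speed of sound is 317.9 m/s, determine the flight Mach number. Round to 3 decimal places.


Step 1: M = V / a = 578.9 / 317.9
Step 2: M = 1.821

1.821


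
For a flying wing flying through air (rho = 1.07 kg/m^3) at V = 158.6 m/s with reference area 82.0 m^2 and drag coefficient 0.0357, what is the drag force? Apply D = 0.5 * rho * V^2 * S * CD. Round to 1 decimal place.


Step 1: Dynamic pressure q = 0.5 * 1.07 * 158.6^2 = 13457.3686 Pa
Step 2: Drag D = q * S * CD = 13457.3686 * 82.0 * 0.0357
Step 3: D = 39395.1 N

39395.1


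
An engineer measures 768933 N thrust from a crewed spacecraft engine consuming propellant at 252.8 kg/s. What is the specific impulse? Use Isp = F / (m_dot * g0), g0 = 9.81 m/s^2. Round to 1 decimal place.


Step 1: m_dot * g0 = 252.8 * 9.81 = 2479.97
Step 2: Isp = 768933 / 2479.97 = 310.1 s

310.1


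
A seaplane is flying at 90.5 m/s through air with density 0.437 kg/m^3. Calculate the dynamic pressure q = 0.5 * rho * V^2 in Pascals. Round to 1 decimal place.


Step 1: V^2 = 90.5^2 = 8190.25
Step 2: q = 0.5 * 0.437 * 8190.25
Step 3: q = 1789.6 Pa

1789.6


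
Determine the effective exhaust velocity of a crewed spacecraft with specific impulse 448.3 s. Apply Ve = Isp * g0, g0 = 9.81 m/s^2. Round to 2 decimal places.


Step 1: Ve = Isp * g0 = 448.3 * 9.81
Step 2: Ve = 4397.82 m/s

4397.82


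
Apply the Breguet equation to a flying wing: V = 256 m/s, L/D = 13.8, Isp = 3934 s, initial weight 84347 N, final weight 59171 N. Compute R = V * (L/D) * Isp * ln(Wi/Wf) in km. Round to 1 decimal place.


Step 1: Coefficient = V * (L/D) * Isp = 256 * 13.8 * 3934 = 13898035.2 m
Step 2: Wi/Wf = 84347 / 59171 = 1.425479
Step 3: ln(1.425479) = 0.354508
Step 4: R = 13898035.2 * 0.354508 = 4926960.3 m = 4927.0 km

4927.0


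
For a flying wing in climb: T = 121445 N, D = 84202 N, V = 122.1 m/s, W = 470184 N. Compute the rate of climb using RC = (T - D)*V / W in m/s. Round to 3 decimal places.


Step 1: Excess thrust = T - D = 121445 - 84202 = 37243 N
Step 2: Excess power = 37243 * 122.1 = 4547370.3 W
Step 3: RC = 4547370.3 / 470184 = 9.671 m/s

9.671


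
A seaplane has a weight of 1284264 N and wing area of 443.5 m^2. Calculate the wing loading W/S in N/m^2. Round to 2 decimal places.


Step 1: Wing loading = W / S = 1284264 / 443.5
Step 2: Wing loading = 2895.75 N/m^2

2895.75


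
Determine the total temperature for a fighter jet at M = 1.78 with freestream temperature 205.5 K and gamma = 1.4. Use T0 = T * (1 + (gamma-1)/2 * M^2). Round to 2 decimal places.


Step 1: (gamma-1)/2 = 0.2
Step 2: M^2 = 3.1684
Step 3: 1 + 0.2 * 3.1684 = 1.63368
Step 4: T0 = 205.5 * 1.63368 = 335.72 K

335.72


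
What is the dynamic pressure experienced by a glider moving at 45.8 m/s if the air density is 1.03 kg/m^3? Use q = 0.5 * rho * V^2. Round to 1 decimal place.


Step 1: V^2 = 45.8^2 = 2097.64
Step 2: q = 0.5 * 1.03 * 2097.64
Step 3: q = 1080.3 Pa

1080.3


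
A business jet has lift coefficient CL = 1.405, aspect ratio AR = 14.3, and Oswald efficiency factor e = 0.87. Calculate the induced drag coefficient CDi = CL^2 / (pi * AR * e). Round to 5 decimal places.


Step 1: CL^2 = 1.405^2 = 1.974025
Step 2: pi * AR * e = 3.14159 * 14.3 * 0.87 = 39.084554
Step 3: CDi = 1.974025 / 39.084554 = 0.05051

0.05051


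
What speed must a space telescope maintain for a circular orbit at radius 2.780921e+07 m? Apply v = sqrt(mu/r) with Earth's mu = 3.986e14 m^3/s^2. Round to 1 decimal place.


Step 1: mu / r = 3.986e14 / 2.780921e+07 = 14333380.9195
Step 2: v = sqrt(14333380.9195) = 3785.9 m/s

3785.9


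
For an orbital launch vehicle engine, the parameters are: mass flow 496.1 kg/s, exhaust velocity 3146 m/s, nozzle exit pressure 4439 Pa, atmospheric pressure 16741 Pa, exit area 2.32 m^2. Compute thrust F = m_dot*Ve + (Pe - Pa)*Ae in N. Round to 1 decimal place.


Step 1: Momentum thrust = m_dot * Ve = 496.1 * 3146 = 1560730.6 N
Step 2: Pressure thrust = (Pe - Pa) * Ae = (4439 - 16741) * 2.32 = -28540.64 N
Step 3: Total thrust F = 1560730.6 + -28540.64 = 1532190.0 N

1532190.0


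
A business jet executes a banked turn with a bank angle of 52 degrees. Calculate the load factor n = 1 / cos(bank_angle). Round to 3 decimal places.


Step 1: Convert 52 degrees to radians = 0.907571
Step 2: cos(52 deg) = 0.615661
Step 3: n = 1 / 0.615661 = 1.624

1.624


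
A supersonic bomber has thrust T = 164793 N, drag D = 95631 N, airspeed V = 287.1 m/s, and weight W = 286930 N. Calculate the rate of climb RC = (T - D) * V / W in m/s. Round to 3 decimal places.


Step 1: Excess thrust = T - D = 164793 - 95631 = 69162 N
Step 2: Excess power = 69162 * 287.1 = 19856410.2 W
Step 3: RC = 19856410.2 / 286930 = 69.203 m/s

69.203


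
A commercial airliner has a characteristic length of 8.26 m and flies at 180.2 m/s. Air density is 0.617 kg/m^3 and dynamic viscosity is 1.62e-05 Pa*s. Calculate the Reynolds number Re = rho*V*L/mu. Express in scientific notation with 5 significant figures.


Step 1: Numerator = rho * V * L = 0.617 * 180.2 * 8.26 = 918.374884
Step 2: Re = 918.374884 / 1.62e-05
Step 3: Re = 5.6690e+07

5.6690e+07


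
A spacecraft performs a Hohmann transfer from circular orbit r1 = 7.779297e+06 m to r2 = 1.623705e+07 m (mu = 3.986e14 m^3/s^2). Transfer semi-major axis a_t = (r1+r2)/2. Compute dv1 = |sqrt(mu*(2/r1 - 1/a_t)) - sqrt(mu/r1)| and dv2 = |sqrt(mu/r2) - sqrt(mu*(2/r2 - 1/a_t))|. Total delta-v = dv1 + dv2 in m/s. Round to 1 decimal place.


Step 1: Transfer semi-major axis a_t = (7.779297e+06 + 1.623705e+07) / 2 = 1.200817e+07 m
Step 2: v1 (circular at r1) = sqrt(mu/r1) = 7158.11 m/s
Step 3: v_t1 = sqrt(mu*(2/r1 - 1/a_t)) = 8323.65 m/s
Step 4: dv1 = |8323.65 - 7158.11| = 1165.53 m/s
Step 5: v2 (circular at r2) = 4954.67 m/s, v_t2 = 3987.92 m/s
Step 6: dv2 = |4954.67 - 3987.92| = 966.75 m/s
Step 7: Total delta-v = 1165.53 + 966.75 = 2132.3 m/s

2132.3


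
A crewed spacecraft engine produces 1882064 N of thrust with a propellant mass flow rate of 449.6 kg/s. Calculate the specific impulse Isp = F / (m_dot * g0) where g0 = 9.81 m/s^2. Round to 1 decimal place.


Step 1: m_dot * g0 = 449.6 * 9.81 = 4410.58
Step 2: Isp = 1882064 / 4410.58 = 426.7 s

426.7


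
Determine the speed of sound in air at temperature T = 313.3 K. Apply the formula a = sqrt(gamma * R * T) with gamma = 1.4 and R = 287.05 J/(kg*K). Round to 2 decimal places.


Step 1: gamma * R * T = 1.4 * 287.05 * 313.3 = 125905.871
Step 2: a = sqrt(125905.871) = 354.83 m/s

354.83


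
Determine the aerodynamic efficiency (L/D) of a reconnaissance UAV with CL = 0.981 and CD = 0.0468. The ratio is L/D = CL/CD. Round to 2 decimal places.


Step 1: L/D = CL / CD = 0.981 / 0.0468
Step 2: L/D = 20.96

20.96


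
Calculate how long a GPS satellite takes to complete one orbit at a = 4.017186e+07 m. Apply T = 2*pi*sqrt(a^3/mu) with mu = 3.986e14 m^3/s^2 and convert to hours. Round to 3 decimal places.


Step 1: a^3 / mu = 6.482848e+22 / 3.986e14 = 1.626404e+08
Step 2: sqrt(1.626404e+08) = 12753.0559 s
Step 3: T = 2*pi * 12753.0559 = 80129.81 s
Step 4: T in hours = 80129.81 / 3600 = 22.258 hours

22.258


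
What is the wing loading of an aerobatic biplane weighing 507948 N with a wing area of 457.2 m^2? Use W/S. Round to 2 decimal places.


Step 1: Wing loading = W / S = 507948 / 457.2
Step 2: Wing loading = 1111.00 N/m^2

1111.00


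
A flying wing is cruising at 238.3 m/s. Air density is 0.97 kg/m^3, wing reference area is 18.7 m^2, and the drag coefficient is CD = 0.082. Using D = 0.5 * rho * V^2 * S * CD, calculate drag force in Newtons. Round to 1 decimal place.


Step 1: Dynamic pressure q = 0.5 * 0.97 * 238.3^2 = 27541.6417 Pa
Step 2: Drag D = q * S * CD = 27541.6417 * 18.7 * 0.082
Step 3: D = 42232.4 N

42232.4


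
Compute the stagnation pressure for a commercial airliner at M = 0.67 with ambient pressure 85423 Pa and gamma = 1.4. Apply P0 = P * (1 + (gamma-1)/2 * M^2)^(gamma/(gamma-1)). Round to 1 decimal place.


Step 1: (gamma-1)/2 * M^2 = 0.2 * 0.4489 = 0.08978
Step 2: 1 + 0.08978 = 1.08978
Step 3: Exponent gamma/(gamma-1) = 3.5
Step 4: P0 = 85423 * 1.08978^3.5 = 115414.6 Pa

115414.6


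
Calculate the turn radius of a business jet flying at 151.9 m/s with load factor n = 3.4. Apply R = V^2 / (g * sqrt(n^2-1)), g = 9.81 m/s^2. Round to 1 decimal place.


Step 1: V^2 = 151.9^2 = 23073.61
Step 2: n^2 - 1 = 3.4^2 - 1 = 10.56
Step 3: sqrt(10.56) = 3.249615
Step 4: R = 23073.61 / (9.81 * 3.249615) = 723.8 m

723.8


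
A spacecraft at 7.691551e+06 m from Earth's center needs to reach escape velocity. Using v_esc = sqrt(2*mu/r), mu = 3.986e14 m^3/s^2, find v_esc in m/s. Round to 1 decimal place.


Step 1: 2*mu/r = 2 * 3.986e14 / 7.691551e+06 = 103646195.6763
Step 2: v_esc = sqrt(103646195.6763) = 10180.7 m/s

10180.7


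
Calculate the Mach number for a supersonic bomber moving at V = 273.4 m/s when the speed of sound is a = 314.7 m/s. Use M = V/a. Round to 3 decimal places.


Step 1: M = V / a = 273.4 / 314.7
Step 2: M = 0.869

0.869


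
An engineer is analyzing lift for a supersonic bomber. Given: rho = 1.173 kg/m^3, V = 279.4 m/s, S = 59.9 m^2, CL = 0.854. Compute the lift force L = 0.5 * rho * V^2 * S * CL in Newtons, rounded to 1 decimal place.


Step 1: Calculate dynamic pressure q = 0.5 * 1.173 * 279.4^2 = 0.5 * 1.173 * 78064.36 = 45784.7471 Pa
Step 2: Multiply by wing area and lift coefficient: L = 45784.7471 * 59.9 * 0.854
Step 3: L = 2742506.3537 * 0.854 = 2342100.4 N

2342100.4


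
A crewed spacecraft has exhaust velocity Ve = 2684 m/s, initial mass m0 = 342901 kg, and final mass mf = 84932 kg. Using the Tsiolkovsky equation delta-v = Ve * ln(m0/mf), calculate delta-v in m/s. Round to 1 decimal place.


Step 1: Mass ratio m0/mf = 342901 / 84932 = 4.037359
Step 2: ln(4.037359) = 1.395591
Step 3: delta-v = 2684 * 1.395591 = 3745.8 m/s

3745.8


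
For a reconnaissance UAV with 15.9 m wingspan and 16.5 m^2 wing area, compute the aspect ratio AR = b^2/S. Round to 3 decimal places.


Step 1: b^2 = 15.9^2 = 252.81
Step 2: AR = 252.81 / 16.5 = 15.322

15.322


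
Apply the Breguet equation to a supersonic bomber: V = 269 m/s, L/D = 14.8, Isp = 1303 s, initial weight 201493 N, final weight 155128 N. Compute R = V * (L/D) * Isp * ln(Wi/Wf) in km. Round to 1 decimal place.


Step 1: Coefficient = V * (L/D) * Isp = 269 * 14.8 * 1303 = 5187503.6 m
Step 2: Wi/Wf = 201493 / 155128 = 1.298882
Step 3: ln(1.298882) = 0.261504
Step 4: R = 5187503.6 * 0.261504 = 1356553.2 m = 1356.6 km

1356.6


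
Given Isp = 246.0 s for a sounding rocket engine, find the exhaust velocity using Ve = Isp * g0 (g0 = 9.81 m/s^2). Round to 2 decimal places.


Step 1: Ve = Isp * g0 = 246.0 * 9.81
Step 2: Ve = 2413.26 m/s

2413.26


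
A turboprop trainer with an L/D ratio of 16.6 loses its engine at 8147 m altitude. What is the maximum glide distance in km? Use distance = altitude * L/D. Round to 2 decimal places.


Step 1: Glide distance = altitude * L/D = 8147 * 16.6 = 135240.2 m
Step 2: Convert to km: 135240.2 / 1000 = 135.24 km

135.24


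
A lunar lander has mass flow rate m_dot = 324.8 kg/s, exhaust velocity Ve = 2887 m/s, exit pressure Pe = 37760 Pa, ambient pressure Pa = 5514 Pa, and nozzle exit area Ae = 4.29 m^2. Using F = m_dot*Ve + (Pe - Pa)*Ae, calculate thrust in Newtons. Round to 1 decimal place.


Step 1: Momentum thrust = m_dot * Ve = 324.8 * 2887 = 937697.6 N
Step 2: Pressure thrust = (Pe - Pa) * Ae = (37760 - 5514) * 4.29 = 138335.34 N
Step 3: Total thrust F = 937697.6 + 138335.34 = 1076032.9 N

1076032.9


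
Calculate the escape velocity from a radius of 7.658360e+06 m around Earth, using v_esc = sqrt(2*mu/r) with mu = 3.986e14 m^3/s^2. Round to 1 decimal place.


Step 1: 2*mu/r = 2 * 3.986e14 / 7.658360e+06 = 104095393.7919
Step 2: v_esc = sqrt(104095393.7919) = 10202.7 m/s

10202.7


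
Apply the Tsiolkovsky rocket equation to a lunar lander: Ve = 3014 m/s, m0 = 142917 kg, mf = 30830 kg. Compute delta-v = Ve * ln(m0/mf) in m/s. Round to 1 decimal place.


Step 1: Mass ratio m0/mf = 142917 / 30830 = 4.635647
Step 2: ln(4.635647) = 1.533776
Step 3: delta-v = 3014 * 1.533776 = 4622.8 m/s

4622.8


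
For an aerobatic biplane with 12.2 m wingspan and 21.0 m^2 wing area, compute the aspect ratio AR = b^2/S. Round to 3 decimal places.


Step 1: b^2 = 12.2^2 = 148.84
Step 2: AR = 148.84 / 21.0 = 7.088

7.088


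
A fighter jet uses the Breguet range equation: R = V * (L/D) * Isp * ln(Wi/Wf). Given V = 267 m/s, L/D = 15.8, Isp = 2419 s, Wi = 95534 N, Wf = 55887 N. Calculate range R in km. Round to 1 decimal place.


Step 1: Coefficient = V * (L/D) * Isp = 267 * 15.8 * 2419 = 10204793.4 m
Step 2: Wi/Wf = 95534 / 55887 = 1.709414
Step 3: ln(1.709414) = 0.53615
Step 4: R = 10204793.4 * 0.53615 = 5471304.2 m = 5471.3 km

5471.3


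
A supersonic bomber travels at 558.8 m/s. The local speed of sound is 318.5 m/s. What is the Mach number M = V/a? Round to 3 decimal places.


Step 1: M = V / a = 558.8 / 318.5
Step 2: M = 1.754

1.754


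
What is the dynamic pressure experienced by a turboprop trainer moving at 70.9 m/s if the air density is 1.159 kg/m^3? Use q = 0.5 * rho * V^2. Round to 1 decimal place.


Step 1: V^2 = 70.9^2 = 5026.81
Step 2: q = 0.5 * 1.159 * 5026.81
Step 3: q = 2913.0 Pa

2913.0


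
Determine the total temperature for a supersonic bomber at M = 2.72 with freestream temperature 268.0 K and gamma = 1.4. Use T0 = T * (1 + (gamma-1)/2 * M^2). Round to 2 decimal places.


Step 1: (gamma-1)/2 = 0.2
Step 2: M^2 = 7.3984
Step 3: 1 + 0.2 * 7.3984 = 2.47968
Step 4: T0 = 268.0 * 2.47968 = 664.55 K

664.55


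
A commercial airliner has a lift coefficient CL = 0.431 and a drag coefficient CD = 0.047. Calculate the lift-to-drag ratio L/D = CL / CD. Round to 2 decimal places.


Step 1: L/D = CL / CD = 0.431 / 0.047
Step 2: L/D = 9.17

9.17


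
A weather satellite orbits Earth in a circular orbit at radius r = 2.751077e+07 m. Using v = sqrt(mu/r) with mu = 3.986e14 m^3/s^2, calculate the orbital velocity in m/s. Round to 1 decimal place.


Step 1: mu / r = 3.986e14 / 2.751077e+07 = 14488871.0858
Step 2: v = sqrt(14488871.0858) = 3806.4 m/s

3806.4


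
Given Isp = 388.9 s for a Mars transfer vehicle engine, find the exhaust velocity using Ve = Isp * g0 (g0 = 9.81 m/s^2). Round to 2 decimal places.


Step 1: Ve = Isp * g0 = 388.9 * 9.81
Step 2: Ve = 3815.11 m/s

3815.11


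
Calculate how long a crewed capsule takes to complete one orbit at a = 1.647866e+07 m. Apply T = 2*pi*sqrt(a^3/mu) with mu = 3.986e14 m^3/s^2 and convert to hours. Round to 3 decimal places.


Step 1: a^3 / mu = 4.474718e+21 / 3.986e14 = 1.122609e+07
Step 2: sqrt(1.122609e+07) = 3350.5353 s
Step 3: T = 2*pi * 3350.5353 = 21052.03 s
Step 4: T in hours = 21052.03 / 3600 = 5.848 hours

5.848


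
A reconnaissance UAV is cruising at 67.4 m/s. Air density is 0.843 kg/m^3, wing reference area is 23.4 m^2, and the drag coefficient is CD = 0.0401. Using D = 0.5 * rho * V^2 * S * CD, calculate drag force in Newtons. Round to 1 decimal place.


Step 1: Dynamic pressure q = 0.5 * 0.843 * 67.4^2 = 1914.7733 Pa
Step 2: Drag D = q * S * CD = 1914.7733 * 23.4 * 0.0401
Step 3: D = 1796.7 N

1796.7


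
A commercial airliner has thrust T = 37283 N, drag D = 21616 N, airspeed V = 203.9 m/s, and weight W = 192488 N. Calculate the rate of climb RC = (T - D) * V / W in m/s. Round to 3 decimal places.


Step 1: Excess thrust = T - D = 37283 - 21616 = 15667 N
Step 2: Excess power = 15667 * 203.9 = 3194501.3 W
Step 3: RC = 3194501.3 / 192488 = 16.596 m/s

16.596


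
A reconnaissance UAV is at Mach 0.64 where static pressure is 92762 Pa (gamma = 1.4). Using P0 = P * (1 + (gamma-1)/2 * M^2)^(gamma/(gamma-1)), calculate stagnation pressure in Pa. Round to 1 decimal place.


Step 1: (gamma-1)/2 * M^2 = 0.2 * 0.4096 = 0.08192
Step 2: 1 + 0.08192 = 1.08192
Step 3: Exponent gamma/(gamma-1) = 3.5
Step 4: P0 = 92762 * 1.08192^3.5 = 122194.9 Pa

122194.9


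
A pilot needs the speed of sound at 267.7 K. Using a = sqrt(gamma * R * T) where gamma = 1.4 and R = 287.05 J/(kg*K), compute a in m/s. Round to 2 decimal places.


Step 1: gamma * R * T = 1.4 * 287.05 * 267.7 = 107580.599
Step 2: a = sqrt(107580.599) = 327.99 m/s

327.99


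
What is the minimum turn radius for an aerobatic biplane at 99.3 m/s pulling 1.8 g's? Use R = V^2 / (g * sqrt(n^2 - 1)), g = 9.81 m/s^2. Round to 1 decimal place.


Step 1: V^2 = 99.3^2 = 9860.49
Step 2: n^2 - 1 = 1.8^2 - 1 = 2.24
Step 3: sqrt(2.24) = 1.496663
Step 4: R = 9860.49 / (9.81 * 1.496663) = 671.6 m

671.6


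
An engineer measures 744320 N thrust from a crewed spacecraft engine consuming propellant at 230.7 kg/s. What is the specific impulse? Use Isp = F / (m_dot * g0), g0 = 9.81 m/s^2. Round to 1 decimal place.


Step 1: m_dot * g0 = 230.7 * 9.81 = 2263.17
Step 2: Isp = 744320 / 2263.17 = 328.9 s

328.9


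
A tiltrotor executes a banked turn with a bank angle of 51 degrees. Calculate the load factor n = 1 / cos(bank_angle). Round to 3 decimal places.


Step 1: Convert 51 degrees to radians = 0.890118
Step 2: cos(51 deg) = 0.62932
Step 3: n = 1 / 0.62932 = 1.589

1.589


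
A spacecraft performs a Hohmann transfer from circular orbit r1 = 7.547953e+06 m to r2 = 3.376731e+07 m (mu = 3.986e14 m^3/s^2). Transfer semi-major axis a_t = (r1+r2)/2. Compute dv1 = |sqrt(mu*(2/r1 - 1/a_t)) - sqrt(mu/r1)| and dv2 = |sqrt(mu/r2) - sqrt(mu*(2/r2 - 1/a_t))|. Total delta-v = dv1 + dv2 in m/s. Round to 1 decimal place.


Step 1: Transfer semi-major axis a_t = (7.547953e+06 + 3.376731e+07) / 2 = 2.065763e+07 m
Step 2: v1 (circular at r1) = sqrt(mu/r1) = 7266.98 m/s
Step 3: v_t1 = sqrt(mu*(2/r1 - 1/a_t)) = 9290.99 m/s
Step 4: dv1 = |9290.99 - 7266.98| = 2024.01 m/s
Step 5: v2 (circular at r2) = 3435.74 m/s, v_t2 = 2076.8 m/s
Step 6: dv2 = |3435.74 - 2076.8| = 1358.94 m/s
Step 7: Total delta-v = 2024.01 + 1358.94 = 3382.9 m/s

3382.9


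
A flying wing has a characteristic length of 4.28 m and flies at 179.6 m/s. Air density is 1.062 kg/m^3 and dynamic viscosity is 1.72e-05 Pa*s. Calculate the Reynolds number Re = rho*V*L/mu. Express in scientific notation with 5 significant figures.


Step 1: Numerator = rho * V * L = 1.062 * 179.6 * 4.28 = 816.346656
Step 2: Re = 816.346656 / 1.72e-05
Step 3: Re = 4.7462e+07

4.7462e+07


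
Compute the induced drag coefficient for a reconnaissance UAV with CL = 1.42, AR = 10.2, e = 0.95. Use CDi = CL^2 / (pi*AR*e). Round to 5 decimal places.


Step 1: CL^2 = 1.42^2 = 2.0164
Step 2: pi * AR * e = 3.14159 * 10.2 * 0.95 = 30.442033
Step 3: CDi = 2.0164 / 30.442033 = 0.06624

0.06624


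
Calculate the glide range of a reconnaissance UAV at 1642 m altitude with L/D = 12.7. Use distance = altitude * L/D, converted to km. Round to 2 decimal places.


Step 1: Glide distance = altitude * L/D = 1642 * 12.7 = 20853.4 m
Step 2: Convert to km: 20853.4 / 1000 = 20.85 km

20.85


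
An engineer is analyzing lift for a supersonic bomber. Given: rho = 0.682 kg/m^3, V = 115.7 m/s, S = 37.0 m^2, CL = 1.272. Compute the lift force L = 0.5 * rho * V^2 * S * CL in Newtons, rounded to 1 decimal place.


Step 1: Calculate dynamic pressure q = 0.5 * 0.682 * 115.7^2 = 0.5 * 0.682 * 13386.49 = 4564.7931 Pa
Step 2: Multiply by wing area and lift coefficient: L = 4564.7931 * 37.0 * 1.272
Step 3: L = 168897.3443 * 1.272 = 214837.4 N

214837.4


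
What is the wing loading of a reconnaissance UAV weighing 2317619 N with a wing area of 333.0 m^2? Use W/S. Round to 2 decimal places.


Step 1: Wing loading = W / S = 2317619 / 333.0
Step 2: Wing loading = 6959.82 N/m^2

6959.82


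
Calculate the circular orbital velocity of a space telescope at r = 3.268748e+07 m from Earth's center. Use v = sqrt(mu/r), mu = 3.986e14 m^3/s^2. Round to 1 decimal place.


Step 1: mu / r = 3.986e14 / 3.268748e+07 = 12194271.3235
Step 2: v = sqrt(12194271.3235) = 3492.0 m/s

3492.0


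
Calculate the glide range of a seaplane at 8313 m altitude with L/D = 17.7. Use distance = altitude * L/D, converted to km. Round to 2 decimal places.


Step 1: Glide distance = altitude * L/D = 8313 * 17.7 = 147140.1 m
Step 2: Convert to km: 147140.1 / 1000 = 147.14 km

147.14


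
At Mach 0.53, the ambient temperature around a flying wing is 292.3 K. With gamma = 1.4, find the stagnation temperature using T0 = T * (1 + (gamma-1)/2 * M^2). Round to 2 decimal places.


Step 1: (gamma-1)/2 = 0.2
Step 2: M^2 = 0.2809
Step 3: 1 + 0.2 * 0.2809 = 1.05618
Step 4: T0 = 292.3 * 1.05618 = 308.72 K

308.72


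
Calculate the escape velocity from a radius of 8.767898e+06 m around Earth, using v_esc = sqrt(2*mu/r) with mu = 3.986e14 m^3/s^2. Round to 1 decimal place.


Step 1: 2*mu/r = 2 * 3.986e14 / 8.767898e+06 = 90922590.5685
Step 2: v_esc = sqrt(90922590.5685) = 9535.3 m/s

9535.3


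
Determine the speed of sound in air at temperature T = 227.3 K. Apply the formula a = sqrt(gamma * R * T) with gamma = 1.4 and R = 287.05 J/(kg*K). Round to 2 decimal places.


Step 1: gamma * R * T = 1.4 * 287.05 * 227.3 = 91345.051
Step 2: a = sqrt(91345.051) = 302.23 m/s

302.23


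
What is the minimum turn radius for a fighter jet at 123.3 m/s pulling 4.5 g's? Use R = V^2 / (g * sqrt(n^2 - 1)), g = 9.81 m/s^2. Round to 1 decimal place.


Step 1: V^2 = 123.3^2 = 15202.89
Step 2: n^2 - 1 = 4.5^2 - 1 = 19.25
Step 3: sqrt(19.25) = 4.387482
Step 4: R = 15202.89 / (9.81 * 4.387482) = 353.2 m

353.2


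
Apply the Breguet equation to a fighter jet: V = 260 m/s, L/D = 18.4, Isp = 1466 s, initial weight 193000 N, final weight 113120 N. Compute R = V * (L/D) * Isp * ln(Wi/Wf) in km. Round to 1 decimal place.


Step 1: Coefficient = V * (L/D) * Isp = 260 * 18.4 * 1466 = 7013344.0 m
Step 2: Wi/Wf = 193000 / 113120 = 1.706153
Step 3: ln(1.706153) = 0.534241
Step 4: R = 7013344.0 * 0.534241 = 3746815.8 m = 3746.8 km

3746.8


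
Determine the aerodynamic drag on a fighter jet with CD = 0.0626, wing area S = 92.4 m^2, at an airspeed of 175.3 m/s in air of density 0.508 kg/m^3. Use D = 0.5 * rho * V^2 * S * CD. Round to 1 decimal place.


Step 1: Dynamic pressure q = 0.5 * 0.508 * 175.3^2 = 7805.4429 Pa
Step 2: Drag D = q * S * CD = 7805.4429 * 92.4 * 0.0626
Step 3: D = 45148.6 N

45148.6


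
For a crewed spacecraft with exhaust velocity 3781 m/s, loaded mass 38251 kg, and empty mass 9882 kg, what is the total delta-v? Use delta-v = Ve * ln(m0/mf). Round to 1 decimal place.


Step 1: Mass ratio m0/mf = 38251 / 9882 = 3.870775
Step 2: ln(3.870775) = 1.353455
Step 3: delta-v = 3781 * 1.353455 = 5117.4 m/s

5117.4


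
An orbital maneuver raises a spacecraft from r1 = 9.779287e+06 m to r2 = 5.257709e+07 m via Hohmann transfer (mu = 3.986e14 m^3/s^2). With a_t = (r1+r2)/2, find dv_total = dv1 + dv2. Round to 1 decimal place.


Step 1: Transfer semi-major axis a_t = (9.779287e+06 + 5.257709e+07) / 2 = 3.117819e+07 m
Step 2: v1 (circular at r1) = sqrt(mu/r1) = 6384.33 m/s
Step 3: v_t1 = sqrt(mu*(2/r1 - 1/a_t)) = 8290.64 m/s
Step 4: dv1 = |8290.64 - 6384.33| = 1906.31 m/s
Step 5: v2 (circular at r2) = 2753.41 m/s, v_t2 = 1542.05 m/s
Step 6: dv2 = |2753.41 - 1542.05| = 1211.36 m/s
Step 7: Total delta-v = 1906.31 + 1211.36 = 3117.7 m/s

3117.7


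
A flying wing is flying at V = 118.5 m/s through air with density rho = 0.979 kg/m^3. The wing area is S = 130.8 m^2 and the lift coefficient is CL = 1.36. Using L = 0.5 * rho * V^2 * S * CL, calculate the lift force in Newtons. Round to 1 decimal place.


Step 1: Calculate dynamic pressure q = 0.5 * 0.979 * 118.5^2 = 0.5 * 0.979 * 14042.25 = 6873.6814 Pa
Step 2: Multiply by wing area and lift coefficient: L = 6873.6814 * 130.8 * 1.36
Step 3: L = 899077.5239 * 1.36 = 1222745.4 N

1222745.4


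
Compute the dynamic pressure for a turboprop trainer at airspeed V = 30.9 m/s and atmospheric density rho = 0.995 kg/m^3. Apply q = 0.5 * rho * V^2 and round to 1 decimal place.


Step 1: V^2 = 30.9^2 = 954.81
Step 2: q = 0.5 * 0.995 * 954.81
Step 3: q = 475.0 Pa

475.0


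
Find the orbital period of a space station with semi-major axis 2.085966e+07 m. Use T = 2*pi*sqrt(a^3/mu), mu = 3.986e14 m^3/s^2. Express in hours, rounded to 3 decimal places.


Step 1: a^3 / mu = 9.076568e+21 / 3.986e14 = 2.277112e+07
Step 2: sqrt(2.277112e+07) = 4771.9094 s
Step 3: T = 2*pi * 4771.9094 = 29982.79 s
Step 4: T in hours = 29982.79 / 3600 = 8.329 hours

8.329


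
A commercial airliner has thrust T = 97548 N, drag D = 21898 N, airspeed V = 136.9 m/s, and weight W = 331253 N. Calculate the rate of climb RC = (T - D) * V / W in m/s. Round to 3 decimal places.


Step 1: Excess thrust = T - D = 97548 - 21898 = 75650 N
Step 2: Excess power = 75650 * 136.9 = 10356485.0 W
Step 3: RC = 10356485.0 / 331253 = 31.265 m/s

31.265


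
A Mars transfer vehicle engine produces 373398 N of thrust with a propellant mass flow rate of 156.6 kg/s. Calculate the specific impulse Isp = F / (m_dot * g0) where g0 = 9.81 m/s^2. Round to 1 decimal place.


Step 1: m_dot * g0 = 156.6 * 9.81 = 1536.25
Step 2: Isp = 373398 / 1536.25 = 243.1 s

243.1


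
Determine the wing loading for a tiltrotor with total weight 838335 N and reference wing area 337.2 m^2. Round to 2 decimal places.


Step 1: Wing loading = W / S = 838335 / 337.2
Step 2: Wing loading = 2486.17 N/m^2

2486.17


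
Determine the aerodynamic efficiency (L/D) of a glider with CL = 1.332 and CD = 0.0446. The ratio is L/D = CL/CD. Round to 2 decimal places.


Step 1: L/D = CL / CD = 1.332 / 0.0446
Step 2: L/D = 29.87

29.87


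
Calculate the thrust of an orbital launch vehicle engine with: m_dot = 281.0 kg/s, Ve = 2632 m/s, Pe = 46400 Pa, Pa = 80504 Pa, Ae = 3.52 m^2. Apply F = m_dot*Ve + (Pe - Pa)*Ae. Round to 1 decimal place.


Step 1: Momentum thrust = m_dot * Ve = 281.0 * 2632 = 739592.0 N
Step 2: Pressure thrust = (Pe - Pa) * Ae = (46400 - 80504) * 3.52 = -120046.08 N
Step 3: Total thrust F = 739592.0 + -120046.08 = 619545.9 N

619545.9


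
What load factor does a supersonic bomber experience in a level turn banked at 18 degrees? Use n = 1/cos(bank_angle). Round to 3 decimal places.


Step 1: Convert 18 degrees to radians = 0.314159
Step 2: cos(18 deg) = 0.951057
Step 3: n = 1 / 0.951057 = 1.051

1.051


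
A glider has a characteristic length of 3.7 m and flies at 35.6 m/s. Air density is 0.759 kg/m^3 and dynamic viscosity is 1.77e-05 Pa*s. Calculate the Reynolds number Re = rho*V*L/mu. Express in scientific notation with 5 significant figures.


Step 1: Numerator = rho * V * L = 0.759 * 35.6 * 3.7 = 99.97548
Step 2: Re = 99.97548 / 1.77e-05
Step 3: Re = 5.6483e+06

5.6483e+06


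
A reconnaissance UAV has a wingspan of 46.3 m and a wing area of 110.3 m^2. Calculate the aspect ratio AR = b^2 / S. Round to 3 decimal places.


Step 1: b^2 = 46.3^2 = 2143.69
Step 2: AR = 2143.69 / 110.3 = 19.435

19.435


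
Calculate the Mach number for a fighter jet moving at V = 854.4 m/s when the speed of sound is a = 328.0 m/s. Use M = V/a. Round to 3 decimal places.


Step 1: M = V / a = 854.4 / 328.0
Step 2: M = 2.605

2.605


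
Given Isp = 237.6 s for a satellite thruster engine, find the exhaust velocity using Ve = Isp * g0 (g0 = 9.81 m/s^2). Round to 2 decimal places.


Step 1: Ve = Isp * g0 = 237.6 * 9.81
Step 2: Ve = 2330.86 m/s

2330.86


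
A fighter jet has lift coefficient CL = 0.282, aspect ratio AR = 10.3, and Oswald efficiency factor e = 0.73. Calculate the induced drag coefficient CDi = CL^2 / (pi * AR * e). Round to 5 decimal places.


Step 1: CL^2 = 0.282^2 = 0.079524
Step 2: pi * AR * e = 3.14159 * 10.3 * 0.73 = 23.621635
Step 3: CDi = 0.079524 / 23.621635 = 0.00337

0.00337


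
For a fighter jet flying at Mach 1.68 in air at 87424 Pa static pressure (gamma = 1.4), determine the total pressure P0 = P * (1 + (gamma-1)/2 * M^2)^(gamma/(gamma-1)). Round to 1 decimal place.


Step 1: (gamma-1)/2 * M^2 = 0.2 * 2.8224 = 0.56448
Step 2: 1 + 0.56448 = 1.56448
Step 3: Exponent gamma/(gamma-1) = 3.5
Step 4: P0 = 87424 * 1.56448^3.5 = 418722.0 Pa

418722.0


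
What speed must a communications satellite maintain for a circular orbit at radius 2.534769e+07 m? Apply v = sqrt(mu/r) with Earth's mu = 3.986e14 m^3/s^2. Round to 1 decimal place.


Step 1: mu / r = 3.986e14 / 2.534769e+07 = 15725298.8339
Step 2: v = sqrt(15725298.8339) = 3965.5 m/s

3965.5


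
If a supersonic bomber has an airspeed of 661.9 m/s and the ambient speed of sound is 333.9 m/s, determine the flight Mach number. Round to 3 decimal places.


Step 1: M = V / a = 661.9 / 333.9
Step 2: M = 1.982

1.982


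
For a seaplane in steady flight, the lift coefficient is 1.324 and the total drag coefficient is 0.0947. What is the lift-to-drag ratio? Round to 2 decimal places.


Step 1: L/D = CL / CD = 1.324 / 0.0947
Step 2: L/D = 13.98

13.98


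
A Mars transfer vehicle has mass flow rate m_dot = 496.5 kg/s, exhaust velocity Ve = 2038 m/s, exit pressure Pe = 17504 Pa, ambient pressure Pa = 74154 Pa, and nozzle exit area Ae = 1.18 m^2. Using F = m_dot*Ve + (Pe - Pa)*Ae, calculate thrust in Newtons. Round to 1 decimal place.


Step 1: Momentum thrust = m_dot * Ve = 496.5 * 2038 = 1011867.0 N
Step 2: Pressure thrust = (Pe - Pa) * Ae = (17504 - 74154) * 1.18 = -66847.00 N
Step 3: Total thrust F = 1011867.0 + -66847.00 = 945020.0 N

945020.0


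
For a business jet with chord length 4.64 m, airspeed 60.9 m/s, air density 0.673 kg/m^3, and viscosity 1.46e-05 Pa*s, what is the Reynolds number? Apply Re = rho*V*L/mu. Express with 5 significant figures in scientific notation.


Step 1: Numerator = rho * V * L = 0.673 * 60.9 * 4.64 = 190.173648
Step 2: Re = 190.173648 / 1.46e-05
Step 3: Re = 1.3026e+07

1.3026e+07


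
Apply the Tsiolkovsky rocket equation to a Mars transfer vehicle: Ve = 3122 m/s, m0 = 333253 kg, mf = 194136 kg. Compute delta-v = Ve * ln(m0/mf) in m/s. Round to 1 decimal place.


Step 1: Mass ratio m0/mf = 333253 / 194136 = 1.716596
Step 2: ln(1.716596) = 0.540343
Step 3: delta-v = 3122 * 0.540343 = 1687.0 m/s

1687.0


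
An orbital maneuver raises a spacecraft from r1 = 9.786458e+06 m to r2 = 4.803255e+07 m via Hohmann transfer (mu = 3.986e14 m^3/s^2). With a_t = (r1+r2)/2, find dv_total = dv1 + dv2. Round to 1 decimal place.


Step 1: Transfer semi-major axis a_t = (9.786458e+06 + 4.803255e+07) / 2 = 2.890950e+07 m
Step 2: v1 (circular at r1) = sqrt(mu/r1) = 6381.99 m/s
Step 3: v_t1 = sqrt(mu*(2/r1 - 1/a_t)) = 8226.28 m/s
Step 4: dv1 = |8226.28 - 6381.99| = 1844.29 m/s
Step 5: v2 (circular at r2) = 2880.72 m/s, v_t2 = 1676.07 m/s
Step 6: dv2 = |2880.72 - 1676.07| = 1204.64 m/s
Step 7: Total delta-v = 1844.29 + 1204.64 = 3048.9 m/s

3048.9


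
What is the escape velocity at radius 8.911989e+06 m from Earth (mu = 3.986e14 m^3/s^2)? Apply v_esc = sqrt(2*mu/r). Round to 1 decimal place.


Step 1: 2*mu/r = 2 * 3.986e14 / 8.911989e+06 = 89452534.1088
Step 2: v_esc = sqrt(89452534.1088) = 9457.9 m/s

9457.9


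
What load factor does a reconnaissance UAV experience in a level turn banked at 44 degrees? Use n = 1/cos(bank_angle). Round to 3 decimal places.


Step 1: Convert 44 degrees to radians = 0.767945
Step 2: cos(44 deg) = 0.71934
Step 3: n = 1 / 0.71934 = 1.390

1.390


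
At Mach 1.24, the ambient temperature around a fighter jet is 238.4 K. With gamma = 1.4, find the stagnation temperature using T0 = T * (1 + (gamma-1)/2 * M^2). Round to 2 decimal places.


Step 1: (gamma-1)/2 = 0.2
Step 2: M^2 = 1.5376
Step 3: 1 + 0.2 * 1.5376 = 1.30752
Step 4: T0 = 238.4 * 1.30752 = 311.71 K

311.71


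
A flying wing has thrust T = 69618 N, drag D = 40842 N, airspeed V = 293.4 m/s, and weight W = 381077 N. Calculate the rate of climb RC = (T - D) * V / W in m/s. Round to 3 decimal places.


Step 1: Excess thrust = T - D = 69618 - 40842 = 28776 N
Step 2: Excess power = 28776 * 293.4 = 8442878.4 W
Step 3: RC = 8442878.4 / 381077 = 22.155 m/s

22.155


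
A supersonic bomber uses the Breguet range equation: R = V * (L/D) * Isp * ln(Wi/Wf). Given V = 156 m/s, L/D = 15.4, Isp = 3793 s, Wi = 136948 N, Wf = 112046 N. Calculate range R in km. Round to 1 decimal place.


Step 1: Coefficient = V * (L/D) * Isp = 156 * 15.4 * 3793 = 9112303.2 m
Step 2: Wi/Wf = 136948 / 112046 = 1.222248
Step 3: ln(1.222248) = 0.200692
Step 4: R = 9112303.2 * 0.200692 = 1828764.4 m = 1828.8 km

1828.8


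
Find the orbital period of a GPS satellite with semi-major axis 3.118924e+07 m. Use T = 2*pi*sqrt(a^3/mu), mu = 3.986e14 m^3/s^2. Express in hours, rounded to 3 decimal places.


Step 1: a^3 / mu = 3.033992e+22 / 3.986e14 = 7.611620e+07
Step 2: sqrt(7.611620e+07) = 8724.4597 s
Step 3: T = 2*pi * 8724.4597 = 54817.4 s
Step 4: T in hours = 54817.4 / 3600 = 15.227 hours

15.227


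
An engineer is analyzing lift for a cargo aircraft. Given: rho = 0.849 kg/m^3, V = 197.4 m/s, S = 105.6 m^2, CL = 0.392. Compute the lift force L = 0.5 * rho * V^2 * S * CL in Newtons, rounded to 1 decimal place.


Step 1: Calculate dynamic pressure q = 0.5 * 0.849 * 197.4^2 = 0.5 * 0.849 * 38966.76 = 16541.3896 Pa
Step 2: Multiply by wing area and lift coefficient: L = 16541.3896 * 105.6 * 0.392
Step 3: L = 1746770.7439 * 0.392 = 684734.1 N

684734.1


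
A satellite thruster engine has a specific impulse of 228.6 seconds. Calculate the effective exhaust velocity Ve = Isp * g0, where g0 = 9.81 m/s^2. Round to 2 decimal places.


Step 1: Ve = Isp * g0 = 228.6 * 9.81
Step 2: Ve = 2242.57 m/s

2242.57


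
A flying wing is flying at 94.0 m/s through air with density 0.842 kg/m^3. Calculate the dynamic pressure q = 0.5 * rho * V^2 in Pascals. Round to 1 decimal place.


Step 1: V^2 = 94.0^2 = 8836.0
Step 2: q = 0.5 * 0.842 * 8836.0
Step 3: q = 3720.0 Pa

3720.0


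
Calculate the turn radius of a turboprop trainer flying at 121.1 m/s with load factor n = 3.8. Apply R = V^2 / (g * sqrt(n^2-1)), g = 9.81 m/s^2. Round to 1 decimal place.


Step 1: V^2 = 121.1^2 = 14665.21
Step 2: n^2 - 1 = 3.8^2 - 1 = 13.44
Step 3: sqrt(13.44) = 3.666061
Step 4: R = 14665.21 / (9.81 * 3.666061) = 407.8 m

407.8


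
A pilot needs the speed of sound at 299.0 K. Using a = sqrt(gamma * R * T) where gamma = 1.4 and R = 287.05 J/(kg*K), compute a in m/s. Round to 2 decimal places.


Step 1: gamma * R * T = 1.4 * 287.05 * 299.0 = 120159.13
Step 2: a = sqrt(120159.13) = 346.64 m/s

346.64


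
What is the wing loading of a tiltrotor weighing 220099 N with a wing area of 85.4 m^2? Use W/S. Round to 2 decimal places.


Step 1: Wing loading = W / S = 220099 / 85.4
Step 2: Wing loading = 2577.27 N/m^2

2577.27
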